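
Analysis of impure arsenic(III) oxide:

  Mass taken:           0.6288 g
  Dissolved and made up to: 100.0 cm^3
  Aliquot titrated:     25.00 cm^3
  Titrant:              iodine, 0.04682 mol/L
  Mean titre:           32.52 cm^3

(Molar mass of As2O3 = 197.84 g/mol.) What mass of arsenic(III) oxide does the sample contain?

0.6025 g

As2O3 + 2 I2 + 2 H2O → As2O5 + 4 HI
n(I2) per titration = 0.03252 × 0.04682 = 1.523 × 10^-3 mol
From the 1:2 ratio, n(As2O3) in each aliquot = 1/2 × 1.523 × 10^-3 = 7.613 × 10^-4 mol
n(As2O3) in the whole flask = 7.613 × 10^-4 × 100.0/25.00 = 3.045 × 10^-3 mol
mass of As2O3 = 3.045 × 10^-3 × 197.84 = 0.6025 g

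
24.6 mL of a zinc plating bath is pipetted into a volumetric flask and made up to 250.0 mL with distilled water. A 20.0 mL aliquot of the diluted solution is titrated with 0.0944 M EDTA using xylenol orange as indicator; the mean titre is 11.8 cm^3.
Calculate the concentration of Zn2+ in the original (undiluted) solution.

0.566 M

Zn^2+ + EDTA^4- → [Zn(EDTA)]^2-
n(EDTA) = 0.0118 × 0.0944 = 1.11 × 10^-3 mol
n(Zn2+) in the aliquot = 1.11 × 10^-3 mol (1:1 ratio)
[Zn2+]_dilute = 1.11 × 10^-3 / 0.0200 = 0.0557 mol/L
Dilution factor = 250.0 / 24.6 = 10.16
[Zn2+]_stock = 0.0557 × 10.16 = 0.566 mol/L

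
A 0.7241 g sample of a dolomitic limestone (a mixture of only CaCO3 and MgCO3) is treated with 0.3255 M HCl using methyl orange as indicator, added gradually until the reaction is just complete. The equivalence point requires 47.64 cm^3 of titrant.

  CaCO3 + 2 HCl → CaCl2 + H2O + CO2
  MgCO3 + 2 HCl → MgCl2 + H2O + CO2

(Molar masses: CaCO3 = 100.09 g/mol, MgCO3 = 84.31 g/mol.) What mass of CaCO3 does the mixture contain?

0.4466 g

n(HCl) = 0.04764 × 0.3255 = 0.01551 mol
Let x = n(CaCO3), y = n(MgCO3).
Titrant: 2x + 2y = 0.01551;  mass: 100.09x + 84.31y = 0.7241
Solving, x = 4.462 × 10^-3 mol, y = 3.291 × 10^-3 mol
mass of CaCO3 = 4.462 × 10^-3 × 100.09 = 0.4466 g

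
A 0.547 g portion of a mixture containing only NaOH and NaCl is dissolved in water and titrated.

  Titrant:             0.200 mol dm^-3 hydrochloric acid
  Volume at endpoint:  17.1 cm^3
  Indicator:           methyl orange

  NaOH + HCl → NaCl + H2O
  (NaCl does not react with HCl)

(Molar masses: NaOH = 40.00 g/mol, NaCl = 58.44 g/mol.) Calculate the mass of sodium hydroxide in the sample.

0.137 g

n(HCl) = 0.0171 × 0.200 = 3.42 × 10^-3 mol
Let x = n(NaOH), y = n(NaCl).
Titrant: 1x = 3.42 × 10^-3;  mass: 40.00x + 58.44y = 0.547
Solving, x = 3.42 × 10^-3 mol, y = 7.02 × 10^-3 mol
mass of NaOH = 3.42 × 10^-3 × 40.00 = 0.137 g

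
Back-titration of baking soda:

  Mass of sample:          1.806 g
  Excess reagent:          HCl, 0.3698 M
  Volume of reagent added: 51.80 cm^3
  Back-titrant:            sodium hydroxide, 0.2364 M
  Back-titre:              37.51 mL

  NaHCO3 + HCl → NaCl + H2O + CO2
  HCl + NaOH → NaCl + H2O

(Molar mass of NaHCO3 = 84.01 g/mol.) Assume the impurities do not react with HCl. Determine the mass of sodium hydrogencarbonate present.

0.8643 g

n(HCl) added = 0.05180 × 0.3698 = 0.01916 mol
n(NaOH) used in back-titration = 0.03751 × 0.2364 = 8.867 × 10^-3 mol
n(HCl) left over = 8.867 × 10^-3 mol (1:1 ratio)
n(HCl) consumed by analyte = 0.01916 − 8.867 × 10^-3 = 0.01029 mol
n(NaHCO3) = 0.01029 mol (1:1 ratio)
mass of NaHCO3 = 0.01029 × 84.01 = 0.8643 g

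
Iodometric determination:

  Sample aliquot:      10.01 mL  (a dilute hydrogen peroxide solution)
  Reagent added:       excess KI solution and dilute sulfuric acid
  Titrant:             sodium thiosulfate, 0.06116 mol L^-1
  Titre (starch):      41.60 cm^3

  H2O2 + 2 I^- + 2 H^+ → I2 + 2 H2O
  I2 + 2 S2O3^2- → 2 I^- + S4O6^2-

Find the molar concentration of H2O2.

0.1271 mol/L

n(S2O3^2-) = 0.04160 × 0.06116 = 2.544 × 10^-3 mol
n(I2) = n(S2O3^2-)/2 = 1.272 × 10^-3 mol
n(H2O2) in the aliquot = 1.272 × 10^-3 mol (1:1 ratio)
[H2O2] = 1.272 × 10^-3 / 0.01001 = 0.1271 mol/L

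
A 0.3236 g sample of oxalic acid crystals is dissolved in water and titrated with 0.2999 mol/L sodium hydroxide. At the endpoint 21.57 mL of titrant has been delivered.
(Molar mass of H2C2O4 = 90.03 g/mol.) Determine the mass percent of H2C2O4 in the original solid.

H2C2O4 + 2 NaOH → Na2C2O4 + 2 H2O
n(NaOH) = 0.02157 L × 0.2999 mol/L = 6.469 × 10^-3 mol
From the 1:2 ratio, n(H2C2O4) = 1/2 × 6.469 × 10^-3 = 3.234 × 10^-3 mol
mass of H2C2O4 = 3.234 × 10^-3 × 90.03 g/mol = 0.2912 g
% H2C2O4 = 0.2912 / 0.3236 × 100 = 89.99 %

89.99 %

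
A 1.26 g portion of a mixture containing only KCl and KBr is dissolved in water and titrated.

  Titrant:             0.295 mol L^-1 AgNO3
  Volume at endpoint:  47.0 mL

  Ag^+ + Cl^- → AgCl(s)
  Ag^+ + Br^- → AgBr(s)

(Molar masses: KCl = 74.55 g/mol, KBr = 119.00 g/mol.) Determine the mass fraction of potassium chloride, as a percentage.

51.9 %

n(AgNO3) = 0.0470 × 0.295 = 0.0139 mol
Let x = n(KCl), y = n(KBr).
Titrant: 1x + 1y = 0.0139;  mass: 74.55x + 119.00y = 1.26
Solving, x = 8.77 × 10^-3 mol, y = 5.09 × 10^-3 mol
mass of KCl = 8.77 × 10^-3 × 74.55 = 0.654 g
% KCl = 0.654 / 1.26 × 100 = 51.9 %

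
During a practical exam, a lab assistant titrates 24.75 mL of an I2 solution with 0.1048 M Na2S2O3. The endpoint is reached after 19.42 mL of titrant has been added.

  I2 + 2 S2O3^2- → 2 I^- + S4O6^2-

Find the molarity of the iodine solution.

n(Na2S2O3) = 0.01942 L × 0.1048 mol/L = 2.035 × 10^-3 mol
From the 1:2 mole ratio, n(I2) = 1/2 × 2.035 × 10^-3 = 1.018 × 10^-3 mol
[I2] = 1.018 × 10^-3 mol / 0.02475 L = 0.04112 mol/L

0.04112 M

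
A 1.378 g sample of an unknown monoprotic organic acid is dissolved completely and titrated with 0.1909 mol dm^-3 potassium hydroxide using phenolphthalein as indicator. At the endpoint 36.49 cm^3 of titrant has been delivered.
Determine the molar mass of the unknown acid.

n(KOH) = 0.03649 L × 0.1909 mol/L = 6.966 × 10^-3 mol
n(HA) = 6.966 × 10^-3 mol (1:1 ratio)
M = m / n = 1.378 g / 6.966 × 10^-3 mol = 197.8 g/mol

197.8 g/mol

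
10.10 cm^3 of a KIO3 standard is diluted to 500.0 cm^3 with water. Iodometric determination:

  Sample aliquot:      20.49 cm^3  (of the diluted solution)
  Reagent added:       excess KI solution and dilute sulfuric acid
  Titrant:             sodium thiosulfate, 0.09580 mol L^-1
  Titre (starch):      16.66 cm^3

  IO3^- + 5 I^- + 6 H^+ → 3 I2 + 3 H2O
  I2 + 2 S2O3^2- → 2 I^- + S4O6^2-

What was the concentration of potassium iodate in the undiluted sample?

n(S2O3^2-) = 0.01666 × 0.09580 = 1.596 × 10^-3 mol
n(I2) = n(S2O3^2-)/2 = 7.980 × 10^-4 mol
From the 1:3 ratio, n(IO3^-) in the aliquot = 1/3 × 7.980 × 10^-4 = 2.660 × 10^-4 mol
[IO3^-]_dilute = 2.660 × 10^-4 / 0.02049 = 0.01298 mol/L
[IO3^-]_original = 0.01298 × 500.0/10.10 = 0.6427 mol/L

0.6427 mol/L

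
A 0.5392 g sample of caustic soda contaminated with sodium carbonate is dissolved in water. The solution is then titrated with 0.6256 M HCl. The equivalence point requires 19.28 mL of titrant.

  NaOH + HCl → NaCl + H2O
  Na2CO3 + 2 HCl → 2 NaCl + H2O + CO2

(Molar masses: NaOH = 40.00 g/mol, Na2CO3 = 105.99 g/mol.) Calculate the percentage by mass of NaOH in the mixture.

n(HCl) = 0.01928 × 0.6256 = 0.01206 mol
Let x = n(NaOH), y = n(Na2CO3).
Titrant: 1x + 2y = 0.01206;  mass: 40.00x + 105.99y = 0.5392
Solving, x = 7.695 × 10^-3 mol, y = 2.183 × 10^-3 mol
mass of NaOH = 7.695 × 10^-3 × 40.00 = 0.3078 g
% NaOH = 0.3078 / 0.5392 × 100 = 57.09 %

57.09 %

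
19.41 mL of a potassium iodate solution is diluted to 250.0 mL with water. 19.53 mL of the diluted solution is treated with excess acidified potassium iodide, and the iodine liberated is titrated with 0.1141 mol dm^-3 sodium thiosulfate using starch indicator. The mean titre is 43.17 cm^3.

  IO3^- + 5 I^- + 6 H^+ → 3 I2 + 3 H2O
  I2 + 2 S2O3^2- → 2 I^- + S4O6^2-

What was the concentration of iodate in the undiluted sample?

0.5414 mol/L

n(S2O3^2-) = 0.04317 × 0.1141 = 4.926 × 10^-3 mol
n(I2) = n(S2O3^2-)/2 = 2.463 × 10^-3 mol
From the 1:3 ratio, n(IO3^-) in the aliquot = 1/3 × 2.463 × 10^-3 = 8.209 × 10^-4 mol
[IO3^-]_dilute = 8.209 × 10^-4 / 0.01953 = 0.04204 mol/L
[IO3^-]_original = 0.04204 × 250.0/19.41 = 0.5414 mol/L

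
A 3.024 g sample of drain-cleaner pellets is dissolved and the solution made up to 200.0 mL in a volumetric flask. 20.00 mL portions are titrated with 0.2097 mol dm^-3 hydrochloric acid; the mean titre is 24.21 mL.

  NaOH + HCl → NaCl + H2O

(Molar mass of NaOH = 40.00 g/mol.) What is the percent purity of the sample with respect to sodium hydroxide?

n(HCl) per titration = 0.02421 × 0.2097 = 5.077 × 10^-3 mol
n(NaOH) in each aliquot = 5.077 × 10^-3 mol (1:1 ratio)
n(NaOH) in the whole flask = 5.077 × 10^-3 × 200.0/20.00 = 0.05077 mol
mass of NaOH = 0.05077 × 40.00 = 2.031 g
% NaOH = 2.031 / 3.024 × 100 = 67.15 %

67.15 %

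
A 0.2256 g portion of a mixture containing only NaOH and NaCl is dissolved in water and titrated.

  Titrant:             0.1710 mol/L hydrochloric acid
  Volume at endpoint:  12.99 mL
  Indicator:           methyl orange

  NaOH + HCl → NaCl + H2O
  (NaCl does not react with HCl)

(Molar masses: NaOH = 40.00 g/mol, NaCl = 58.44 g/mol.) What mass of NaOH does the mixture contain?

n(HCl) = 0.01299 × 0.1710 = 2.221 × 10^-3 mol
Let x = n(NaOH), y = n(NaCl).
Titrant: 1x = 2.221 × 10^-3;  mass: 40.00x + 58.44y = 0.2256
Solving, x = 2.221 × 10^-3 mol, y = 2.340 × 10^-3 mol
mass of NaOH = 2.221 × 10^-3 × 40.00 = 0.08885 g

0.08885 g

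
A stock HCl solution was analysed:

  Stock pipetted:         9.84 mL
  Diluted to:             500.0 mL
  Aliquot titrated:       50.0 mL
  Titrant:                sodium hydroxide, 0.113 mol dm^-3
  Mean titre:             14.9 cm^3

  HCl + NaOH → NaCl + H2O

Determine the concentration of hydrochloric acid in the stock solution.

1.71 mol/L

n(NaOH) = 0.0149 × 0.113 = 1.68 × 10^-3 mol
n(HCl) in the aliquot = 1.68 × 10^-3 mol (1:1 ratio)
[HCl]_dilute = 1.68 × 10^-3 / 0.0500 = 0.0337 mol/L
Dilution factor = 500.0 / 9.84 = 50.81
[HCl]_stock = 0.0337 × 50.81 = 1.71 mol/L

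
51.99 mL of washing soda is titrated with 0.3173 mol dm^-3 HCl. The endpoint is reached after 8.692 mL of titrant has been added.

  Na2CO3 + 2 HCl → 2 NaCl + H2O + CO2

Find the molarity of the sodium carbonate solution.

0.02652 mol/L

n(HCl) = 0.008692 L × 0.3173 mol/L = 2.758 × 10^-3 mol
From the 1:2 mole ratio, n(Na2CO3) = 1/2 × 2.758 × 10^-3 = 1.379 × 10^-3 mol
[Na2CO3] = 1.379 × 10^-3 mol / 0.05199 L = 0.02652 mol/L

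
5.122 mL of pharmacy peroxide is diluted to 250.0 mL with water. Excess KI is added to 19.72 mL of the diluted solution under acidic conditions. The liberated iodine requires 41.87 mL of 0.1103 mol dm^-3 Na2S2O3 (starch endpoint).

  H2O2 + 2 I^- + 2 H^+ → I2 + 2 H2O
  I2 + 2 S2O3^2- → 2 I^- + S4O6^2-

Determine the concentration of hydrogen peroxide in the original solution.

5.715 mol/L

n(S2O3^2-) = 0.04187 × 0.1103 = 4.618 × 10^-3 mol
n(I2) = n(S2O3^2-)/2 = 2.309 × 10^-3 mol
n(H2O2) in the aliquot = 2.309 × 10^-3 mol (1:1 ratio)
[H2O2]_dilute = 2.309 × 10^-3 / 0.01972 = 0.1171 mol/L
[H2O2]_original = 0.1171 × 250.0/5.122 = 5.715 mol/L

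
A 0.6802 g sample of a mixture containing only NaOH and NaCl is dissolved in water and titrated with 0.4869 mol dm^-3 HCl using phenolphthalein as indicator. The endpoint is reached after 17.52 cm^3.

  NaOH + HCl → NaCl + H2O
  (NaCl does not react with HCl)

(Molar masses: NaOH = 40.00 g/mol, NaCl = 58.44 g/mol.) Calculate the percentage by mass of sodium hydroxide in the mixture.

50.16 %

n(HCl) = 0.01752 × 0.4869 = 8.530 × 10^-3 mol
Let x = n(NaOH), y = n(NaCl).
Titrant: 1x = 8.530 × 10^-3;  mass: 40.00x + 58.44y = 0.6802
Solving, x = 8.530 × 10^-3 mol, y = 5.800 × 10^-3 mol
mass of NaOH = 8.530 × 10^-3 × 40.00 = 0.3412 g
% NaOH = 0.3412 / 0.6802 × 100 = 50.16 %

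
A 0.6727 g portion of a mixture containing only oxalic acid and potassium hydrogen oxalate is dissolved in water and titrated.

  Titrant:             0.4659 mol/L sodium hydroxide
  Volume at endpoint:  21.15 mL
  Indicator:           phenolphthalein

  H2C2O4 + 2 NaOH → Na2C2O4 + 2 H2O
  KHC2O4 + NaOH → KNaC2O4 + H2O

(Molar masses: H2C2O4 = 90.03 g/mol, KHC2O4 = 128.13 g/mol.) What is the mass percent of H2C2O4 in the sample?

n(NaOH) = 0.02115 × 0.4659 = 9.854 × 10^-3 mol
Let x = n(H2C2O4), y = n(KHC2O4).
Titrant: 2x + 1y = 9.854 × 10^-3;  mass: 90.03x + 128.13y = 0.6727
Solving, x = 3.548 × 10^-3 mol, y = 2.757 × 10^-3 mol
mass of H2C2O4 = 3.548 × 10^-3 × 90.03 = 0.3195 g
% H2C2O4 = 0.3195 / 0.6727 × 100 = 47.49 %

47.49 %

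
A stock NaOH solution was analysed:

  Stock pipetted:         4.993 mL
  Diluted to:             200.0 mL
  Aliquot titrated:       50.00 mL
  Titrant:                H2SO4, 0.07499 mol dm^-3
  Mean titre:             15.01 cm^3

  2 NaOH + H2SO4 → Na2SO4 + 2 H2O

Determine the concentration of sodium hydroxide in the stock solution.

1.803 mol/L

n(H2SO4) = 0.01501 × 0.07499 = 1.126 × 10^-3 mol
From the 2:1 ratio, n(NaOH) in the aliquot = 2/1 × 1.126 × 10^-3 = 2.251 × 10^-3 mol
[NaOH]_dilute = 2.251 × 10^-3 / 0.05000 = 0.04502 mol/L
Dilution factor = 200.0 / 4.993 = 40.06
[NaOH]_stock = 0.04502 × 40.06 = 1.803 mol/L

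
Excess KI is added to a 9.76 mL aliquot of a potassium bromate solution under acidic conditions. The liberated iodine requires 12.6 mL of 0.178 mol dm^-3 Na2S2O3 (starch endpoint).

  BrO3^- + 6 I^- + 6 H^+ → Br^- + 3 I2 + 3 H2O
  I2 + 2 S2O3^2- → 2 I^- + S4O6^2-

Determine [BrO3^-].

0.0383 mol/L

n(S2O3^2-) = 0.0126 × 0.178 = 2.24 × 10^-3 mol
n(I2) = n(S2O3^2-)/2 = 1.12 × 10^-3 mol
From the 1:3 ratio, n(BrO3^-) in the aliquot = 1/3 × 1.12 × 10^-3 = 3.74 × 10^-4 mol
[BrO3^-] = 3.74 × 10^-4 / 0.00976 = 0.0383 mol/L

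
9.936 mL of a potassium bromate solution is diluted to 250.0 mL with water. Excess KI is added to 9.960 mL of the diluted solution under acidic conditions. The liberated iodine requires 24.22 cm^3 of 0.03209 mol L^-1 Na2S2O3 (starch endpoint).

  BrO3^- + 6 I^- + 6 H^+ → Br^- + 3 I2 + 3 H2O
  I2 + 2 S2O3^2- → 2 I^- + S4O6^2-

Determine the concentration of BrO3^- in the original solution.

n(S2O3^2-) = 0.02422 × 0.03209 = 7.772 × 10^-4 mol
n(I2) = n(S2O3^2-)/2 = 3.886 × 10^-4 mol
From the 1:3 ratio, n(BrO3^-) in the aliquot = 1/3 × 3.886 × 10^-4 = 1.295 × 10^-4 mol
[BrO3^-]_dilute = 1.295 × 10^-4 / 0.009960 = 0.01301 mol/L
[BrO3^-]_original = 0.01301 × 250.0/9.936 = 0.3272 mol/L

0.3272 mol/L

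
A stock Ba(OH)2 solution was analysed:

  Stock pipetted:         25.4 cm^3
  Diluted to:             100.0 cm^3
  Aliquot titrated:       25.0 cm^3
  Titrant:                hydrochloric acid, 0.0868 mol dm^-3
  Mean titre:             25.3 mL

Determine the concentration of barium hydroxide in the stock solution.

Ba(OH)2 + 2 HCl → BaCl2 + 2 H2O
n(HCl) = 0.0253 × 0.0868 = 2.20 × 10^-3 mol
From the 1:2 ratio, n(Ba(OH)2) in the aliquot = 1/2 × 2.20 × 10^-3 = 1.10 × 10^-3 mol
[Ba(OH)2]_dilute = 1.10 × 10^-3 / 0.0250 = 0.0439 mol/L
Dilution factor = 100.0 / 25.4 = 3.937
[Ba(OH)2]_stock = 0.0439 × 3.937 = 0.173 mol/L

0.173 mol/L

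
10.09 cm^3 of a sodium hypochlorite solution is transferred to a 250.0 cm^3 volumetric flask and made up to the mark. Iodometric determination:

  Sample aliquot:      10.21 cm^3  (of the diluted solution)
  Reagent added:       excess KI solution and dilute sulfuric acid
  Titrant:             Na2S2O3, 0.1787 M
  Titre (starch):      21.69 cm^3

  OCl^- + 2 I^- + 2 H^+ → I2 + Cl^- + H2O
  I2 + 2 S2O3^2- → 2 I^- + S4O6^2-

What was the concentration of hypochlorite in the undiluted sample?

n(S2O3^2-) = 0.02169 × 0.1787 = 3.876 × 10^-3 mol
n(I2) = n(S2O3^2-)/2 = 1.938 × 10^-3 mol
n(OCl^-) in the aliquot = 1.938 × 10^-3 mol (1:1 ratio)
[OCl^-]_dilute = 1.938 × 10^-3 / 0.01021 = 0.1898 mol/L
[OCl^-]_original = 0.1898 × 250.0/10.09 = 4.703 mol/L

4.703 M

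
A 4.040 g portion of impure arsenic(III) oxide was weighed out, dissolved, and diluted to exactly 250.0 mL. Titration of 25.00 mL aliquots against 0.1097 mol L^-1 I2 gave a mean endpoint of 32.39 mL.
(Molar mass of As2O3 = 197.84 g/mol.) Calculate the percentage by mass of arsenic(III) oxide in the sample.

As2O3 + 2 I2 + 2 H2O → As2O5 + 4 HI
n(I2) per titration = 0.03239 × 0.1097 = 3.553 × 10^-3 mol
From the 1:2 ratio, n(As2O3) in each aliquot = 1/2 × 3.553 × 10^-3 = 1.777 × 10^-3 mol
n(As2O3) in the whole flask = 1.777 × 10^-3 × 250.0/25.00 = 0.01777 mol
mass of As2O3 = 0.01777 × 197.84 = 3.515 g
% As2O3 = 3.515 / 4.040 × 100 = 87.00 %

87.00 %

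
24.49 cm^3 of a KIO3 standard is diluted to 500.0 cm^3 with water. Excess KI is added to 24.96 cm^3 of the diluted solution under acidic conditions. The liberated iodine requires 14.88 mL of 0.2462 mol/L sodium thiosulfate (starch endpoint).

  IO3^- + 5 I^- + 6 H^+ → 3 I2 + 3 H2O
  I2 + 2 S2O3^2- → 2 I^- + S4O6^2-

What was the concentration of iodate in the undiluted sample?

n(S2O3^2-) = 0.01488 × 0.2462 = 3.663 × 10^-3 mol
n(I2) = n(S2O3^2-)/2 = 1.832 × 10^-3 mol
From the 1:3 ratio, n(IO3^-) in the aliquot = 1/3 × 1.832 × 10^-3 = 6.106 × 10^-4 mol
[IO3^-]_dilute = 6.106 × 10^-4 / 0.02496 = 0.02446 mol/L
[IO3^-]_original = 0.02446 × 500.0/24.49 = 0.4994 mol/L

0.4994 mol/L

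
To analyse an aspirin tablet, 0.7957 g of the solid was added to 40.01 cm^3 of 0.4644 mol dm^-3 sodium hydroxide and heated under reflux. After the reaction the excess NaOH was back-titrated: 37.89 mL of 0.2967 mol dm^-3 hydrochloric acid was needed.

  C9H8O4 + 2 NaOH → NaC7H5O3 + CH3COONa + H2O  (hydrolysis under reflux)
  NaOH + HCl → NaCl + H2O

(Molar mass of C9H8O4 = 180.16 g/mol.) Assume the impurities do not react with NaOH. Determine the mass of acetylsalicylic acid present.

0.6611 g

n(NaOH) added = 0.04001 × 0.4644 = 0.01858 mol
n(HCl) used in back-titration = 0.03789 × 0.2967 = 0.01124 mol
n(NaOH) left over = 0.01124 mol (1:1 ratio)
n(NaOH) consumed by analyte = 0.01858 − 0.01124 = 7.339 × 10^-3 mol
From the 1:2 ratio, n(C9H8O4) = 1/2 × 7.339 × 10^-3 = 3.669 × 10^-3 mol
mass of C9H8O4 = 3.669 × 10^-3 × 180.16 = 0.6611 g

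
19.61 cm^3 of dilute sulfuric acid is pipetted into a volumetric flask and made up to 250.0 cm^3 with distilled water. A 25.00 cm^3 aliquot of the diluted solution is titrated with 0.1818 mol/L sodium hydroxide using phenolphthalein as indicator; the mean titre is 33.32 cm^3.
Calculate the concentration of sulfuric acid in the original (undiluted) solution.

H2SO4 + 2 NaOH → Na2SO4 + 2 H2O
n(NaOH) = 0.03332 × 0.1818 = 6.058 × 10^-3 mol
From the 1:2 ratio, n(H2SO4) in the aliquot = 1/2 × 6.058 × 10^-3 = 3.029 × 10^-3 mol
[H2SO4]_dilute = 3.029 × 10^-3 / 0.02500 = 0.1212 mol/L
Dilution factor = 250.0 / 19.61 = 12.75
[H2SO4]_stock = 0.1212 × 12.75 = 1.545 mol/L

1.545 mol/L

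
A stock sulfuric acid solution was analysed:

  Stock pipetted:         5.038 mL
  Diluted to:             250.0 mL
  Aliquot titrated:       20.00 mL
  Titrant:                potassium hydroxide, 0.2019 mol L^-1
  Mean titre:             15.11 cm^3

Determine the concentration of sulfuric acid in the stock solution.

H2SO4 + 2 KOH → K2SO4 + 2 H2O
n(KOH) = 0.01511 × 0.2019 = 3.051 × 10^-3 mol
From the 1:2 ratio, n(H2SO4) in the aliquot = 1/2 × 3.051 × 10^-3 = 1.525 × 10^-3 mol
[H2SO4]_dilute = 1.525 × 10^-3 / 0.02000 = 0.07627 mol/L
Dilution factor = 250.0 / 5.038 = 49.62
[H2SO4]_stock = 0.07627 × 49.62 = 3.785 mol/L

3.785 mol/L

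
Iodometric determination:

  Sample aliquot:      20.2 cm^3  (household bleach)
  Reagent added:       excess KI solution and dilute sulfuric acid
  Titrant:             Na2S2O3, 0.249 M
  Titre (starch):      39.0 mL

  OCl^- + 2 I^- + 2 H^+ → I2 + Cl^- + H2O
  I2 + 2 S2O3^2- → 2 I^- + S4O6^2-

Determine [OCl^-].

0.240 M

n(S2O3^2-) = 0.0390 × 0.249 = 9.71 × 10^-3 mol
n(I2) = n(S2O3^2-)/2 = 4.86 × 10^-3 mol
n(OCl^-) in the aliquot = 4.86 × 10^-3 mol (1:1 ratio)
[OCl^-] = 4.86 × 10^-3 / 0.0202 = 0.240 mol/L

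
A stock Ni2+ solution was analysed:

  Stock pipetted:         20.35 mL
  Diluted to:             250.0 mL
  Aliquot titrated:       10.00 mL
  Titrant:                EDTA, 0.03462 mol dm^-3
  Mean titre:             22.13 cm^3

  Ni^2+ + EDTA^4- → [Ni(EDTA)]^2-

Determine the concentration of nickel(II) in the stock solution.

0.9412 mol/L

n(EDTA) = 0.02213 × 0.03462 = 7.661 × 10^-4 mol
n(Ni2+) in the aliquot = 7.661 × 10^-4 mol (1:1 ratio)
[Ni2+]_dilute = 7.661 × 10^-4 / 0.01000 = 0.07661 mol/L
Dilution factor = 250.0 / 20.35 = 12.29
[Ni2+]_stock = 0.07661 × 12.29 = 0.9412 mol/L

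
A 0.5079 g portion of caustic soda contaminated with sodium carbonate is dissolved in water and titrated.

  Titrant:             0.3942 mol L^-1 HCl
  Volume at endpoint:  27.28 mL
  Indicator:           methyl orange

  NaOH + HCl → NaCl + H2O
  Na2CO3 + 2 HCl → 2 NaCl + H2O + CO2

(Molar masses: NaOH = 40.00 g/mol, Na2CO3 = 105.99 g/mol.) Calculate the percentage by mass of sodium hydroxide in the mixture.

n(HCl) = 0.02728 × 0.3942 = 0.01075 mol
Let x = n(NaOH), y = n(Na2CO3).
Titrant: 1x + 2y = 0.01075;  mass: 40.00x + 105.99y = 0.5079
Solving, x = 4.771 × 10^-3 mol, y = 2.991 × 10^-3 mol
mass of NaOH = 4.771 × 10^-3 × 40.00 = 0.1908 g
% NaOH = 0.1908 / 0.5079 × 100 = 37.57 %

37.57 %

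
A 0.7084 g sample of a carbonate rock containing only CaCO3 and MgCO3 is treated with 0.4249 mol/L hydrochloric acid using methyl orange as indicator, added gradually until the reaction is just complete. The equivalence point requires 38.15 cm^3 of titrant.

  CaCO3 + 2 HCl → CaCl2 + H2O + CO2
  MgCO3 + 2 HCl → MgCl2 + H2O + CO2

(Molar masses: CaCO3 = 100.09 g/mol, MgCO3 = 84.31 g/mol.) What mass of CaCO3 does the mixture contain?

0.1590 g

n(HCl) = 0.03815 × 0.4249 = 0.01621 mol
Let x = n(CaCO3), y = n(MgCO3).
Titrant: 2x + 2y = 0.01621;  mass: 100.09x + 84.31y = 0.7084
Solving, x = 1.589 × 10^-3 mol, y = 6.516 × 10^-3 mol
mass of CaCO3 = 1.589 × 10^-3 × 100.09 = 0.1590 g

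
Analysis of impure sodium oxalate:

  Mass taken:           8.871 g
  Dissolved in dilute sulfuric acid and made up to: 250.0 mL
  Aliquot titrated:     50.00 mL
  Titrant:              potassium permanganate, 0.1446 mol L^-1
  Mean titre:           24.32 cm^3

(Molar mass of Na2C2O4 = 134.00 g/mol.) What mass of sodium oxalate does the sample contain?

5.890 g

2 MnO4^- + 5 C2O4^2- + 16 H^+ → 2 Mn^2+ + 10 CO2 + 8 H2O
n(KMnO4) per titration = 0.02432 × 0.1446 = 3.517 × 10^-3 mol
From the 5:2 ratio, n(Na2C2O4) in each aliquot = 5/2 × 3.517 × 10^-3 = 8.792 × 10^-3 mol
n(Na2C2O4) in the whole flask = 8.792 × 10^-3 × 250.0/50.00 = 0.04396 mol
mass of Na2C2O4 = 0.04396 × 134.00 = 5.890 g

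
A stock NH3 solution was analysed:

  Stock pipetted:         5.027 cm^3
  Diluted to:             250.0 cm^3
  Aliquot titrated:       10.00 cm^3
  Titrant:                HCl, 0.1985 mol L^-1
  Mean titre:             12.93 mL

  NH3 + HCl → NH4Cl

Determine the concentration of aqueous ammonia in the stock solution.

12.76 mol/L

n(HCl) = 0.01293 × 0.1985 = 2.567 × 10^-3 mol
n(NH3) in the aliquot = 2.567 × 10^-3 mol (1:1 ratio)
[NH3]_dilute = 2.567 × 10^-3 / 0.01000 = 0.2567 mol/L
Dilution factor = 250.0 / 5.027 = 49.73
[NH3]_stock = 0.2567 × 49.73 = 12.76 mol/L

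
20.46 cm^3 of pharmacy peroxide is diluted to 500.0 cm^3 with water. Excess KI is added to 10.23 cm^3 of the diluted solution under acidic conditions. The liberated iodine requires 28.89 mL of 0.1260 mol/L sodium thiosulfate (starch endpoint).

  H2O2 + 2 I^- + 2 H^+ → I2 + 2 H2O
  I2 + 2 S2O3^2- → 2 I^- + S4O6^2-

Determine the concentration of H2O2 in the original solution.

n(S2O3^2-) = 0.02889 × 0.1260 = 3.640 × 10^-3 mol
n(I2) = n(S2O3^2-)/2 = 1.820 × 10^-3 mol
n(H2O2) in the aliquot = 1.820 × 10^-3 mol (1:1 ratio)
[H2O2]_dilute = 1.820 × 10^-3 / 0.01023 = 0.1779 mol/L
[H2O2]_original = 0.1779 × 500.0/20.46 = 4.348 mol/L

4.348 mol/L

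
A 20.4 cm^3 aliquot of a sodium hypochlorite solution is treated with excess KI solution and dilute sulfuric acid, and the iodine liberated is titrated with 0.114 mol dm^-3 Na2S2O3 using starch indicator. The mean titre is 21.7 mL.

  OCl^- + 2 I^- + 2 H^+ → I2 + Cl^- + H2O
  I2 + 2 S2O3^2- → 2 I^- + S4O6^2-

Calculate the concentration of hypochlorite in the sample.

0.0606 mol/L

n(S2O3^2-) = 0.0217 × 0.114 = 2.47 × 10^-3 mol
n(I2) = n(S2O3^2-)/2 = 1.24 × 10^-3 mol
n(OCl^-) in the aliquot = 1.24 × 10^-3 mol (1:1 ratio)
[OCl^-] = 1.24 × 10^-3 / 0.0204 = 0.0606 mol/L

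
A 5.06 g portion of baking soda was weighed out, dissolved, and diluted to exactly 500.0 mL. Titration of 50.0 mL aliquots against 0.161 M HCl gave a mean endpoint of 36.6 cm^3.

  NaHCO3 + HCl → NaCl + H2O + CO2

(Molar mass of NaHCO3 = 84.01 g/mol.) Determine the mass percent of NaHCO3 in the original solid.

97.8 %

n(HCl) per titration = 0.0366 × 0.161 = 5.89 × 10^-3 mol
n(NaHCO3) in each aliquot = 5.89 × 10^-3 mol (1:1 ratio)
n(NaHCO3) in the whole flask = 5.89 × 10^-3 × 500.0/50.0 = 0.0589 mol
mass of NaHCO3 = 0.0589 × 84.01 = 4.95 g
% NaHCO3 = 4.95 / 5.06 × 100 = 97.8 %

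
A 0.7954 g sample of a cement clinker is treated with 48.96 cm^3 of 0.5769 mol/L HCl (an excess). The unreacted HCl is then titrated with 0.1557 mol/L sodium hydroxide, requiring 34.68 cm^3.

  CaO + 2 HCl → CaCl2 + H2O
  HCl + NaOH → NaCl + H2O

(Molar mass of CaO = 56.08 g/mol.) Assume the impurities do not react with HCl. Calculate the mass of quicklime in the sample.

n(HCl) added = 0.04896 × 0.5769 = 0.02825 mol
n(NaOH) used in back-titration = 0.03468 × 0.1557 = 5.400 × 10^-3 mol
n(HCl) left over = 5.400 × 10^-3 mol (1:1 ratio)
n(HCl) consumed by analyte = 0.02825 − 5.400 × 10^-3 = 0.02285 mol
From the 1:2 ratio, n(CaO) = 1/2 × 0.02285 = 0.01142 mol
mass of CaO = 0.01142 × 56.08 = 0.6406 g

0.6406 g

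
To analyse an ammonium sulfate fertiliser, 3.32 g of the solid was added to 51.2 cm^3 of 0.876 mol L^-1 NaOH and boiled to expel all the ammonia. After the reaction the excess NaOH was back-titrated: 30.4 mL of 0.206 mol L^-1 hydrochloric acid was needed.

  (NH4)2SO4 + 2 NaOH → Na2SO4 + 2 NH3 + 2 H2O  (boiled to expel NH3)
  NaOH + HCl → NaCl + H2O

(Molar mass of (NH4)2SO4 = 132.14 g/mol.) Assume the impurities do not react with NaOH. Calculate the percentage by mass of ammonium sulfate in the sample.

n(NaOH) added = 0.0512 × 0.876 = 0.0449 mol
n(HCl) used in back-titration = 0.0304 × 0.206 = 6.26 × 10^-3 mol
n(NaOH) left over = 6.26 × 10^-3 mol (1:1 ratio)
n(NaOH) consumed by analyte = 0.0449 − 6.26 × 10^-3 = 0.0386 mol
From the 1:2 ratio, n((NH4)2SO4) = 1/2 × 0.0386 = 0.0193 mol
mass of (NH4)2SO4 = 0.0193 × 132.14 = 2.55 g
% (NH4)2SO4 = 2.55 / 3.32 × 100 = 76.8 %

76.8 %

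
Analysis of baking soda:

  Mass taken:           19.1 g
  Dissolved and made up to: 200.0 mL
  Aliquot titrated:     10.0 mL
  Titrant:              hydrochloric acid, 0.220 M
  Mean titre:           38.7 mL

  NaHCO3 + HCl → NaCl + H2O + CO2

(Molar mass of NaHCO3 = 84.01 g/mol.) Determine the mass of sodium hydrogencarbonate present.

14.3 g

n(HCl) per titration = 0.0387 × 0.220 = 8.51 × 10^-3 mol
n(NaHCO3) in each aliquot = 8.51 × 10^-3 mol (1:1 ratio)
n(NaHCO3) in the whole flask = 8.51 × 10^-3 × 200.0/10.0 = 0.170 mol
mass of NaHCO3 = 0.170 × 84.01 = 14.3 g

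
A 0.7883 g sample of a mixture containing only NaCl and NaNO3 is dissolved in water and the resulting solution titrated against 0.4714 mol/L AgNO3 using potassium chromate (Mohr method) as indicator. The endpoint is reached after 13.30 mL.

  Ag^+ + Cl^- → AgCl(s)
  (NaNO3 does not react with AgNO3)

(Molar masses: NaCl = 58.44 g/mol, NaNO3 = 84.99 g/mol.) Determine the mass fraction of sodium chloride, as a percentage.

46.48 %

n(AgNO3) = 0.01330 × 0.4714 = 6.270 × 10^-3 mol
Let x = n(NaCl), y = n(NaNO3).
Titrant: 1x = 6.270 × 10^-3;  mass: 58.44x + 84.99y = 0.7883
Solving, x = 6.270 × 10^-3 mol, y = 4.964 × 10^-3 mol
mass of NaCl = 6.270 × 10^-3 × 58.44 = 0.3664 g
% NaCl = 0.3664 / 0.7883 × 100 = 46.48 %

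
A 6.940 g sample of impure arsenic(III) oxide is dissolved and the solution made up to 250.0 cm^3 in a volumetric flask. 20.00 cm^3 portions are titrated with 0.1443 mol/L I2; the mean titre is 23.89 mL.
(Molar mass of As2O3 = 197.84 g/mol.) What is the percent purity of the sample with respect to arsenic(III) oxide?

61.42 %

As2O3 + 2 I2 + 2 H2O → As2O5 + 4 HI
n(I2) per titration = 0.02389 × 0.1443 = 3.447 × 10^-3 mol
From the 1:2 ratio, n(As2O3) in each aliquot = 1/2 × 3.447 × 10^-3 = 1.724 × 10^-3 mol
n(As2O3) in the whole flask = 1.724 × 10^-3 × 250.0/20.00 = 0.02155 mol
mass of As2O3 = 0.02155 × 197.84 = 4.263 g
% As2O3 = 4.263 / 6.940 × 100 = 61.42 %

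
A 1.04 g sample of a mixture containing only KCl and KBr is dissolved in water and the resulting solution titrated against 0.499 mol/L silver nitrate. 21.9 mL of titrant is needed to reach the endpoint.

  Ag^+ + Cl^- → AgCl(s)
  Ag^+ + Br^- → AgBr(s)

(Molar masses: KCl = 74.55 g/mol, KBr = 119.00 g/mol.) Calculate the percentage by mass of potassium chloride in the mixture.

42.0 %

n(AgNO3) = 0.0219 × 0.499 = 0.0109 mol
Let x = n(KCl), y = n(KBr).
Titrant: 1x + 1y = 0.0109;  mass: 74.55x + 119.00y = 1.04
Solving, x = 5.86 × 10^-3 mol, y = 5.07 × 10^-3 mol
mass of KCl = 5.86 × 10^-3 × 74.55 = 0.437 g
% KCl = 0.437 / 1.04 × 100 = 42.0 %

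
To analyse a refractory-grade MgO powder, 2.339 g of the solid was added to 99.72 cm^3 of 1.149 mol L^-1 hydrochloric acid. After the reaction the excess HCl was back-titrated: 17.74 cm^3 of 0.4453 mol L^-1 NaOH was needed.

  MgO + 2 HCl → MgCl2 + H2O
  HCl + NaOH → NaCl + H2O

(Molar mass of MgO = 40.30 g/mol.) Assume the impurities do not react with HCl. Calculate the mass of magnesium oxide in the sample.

2.150 g

n(HCl) added = 0.09972 × 1.149 = 0.1146 mol
n(NaOH) used in back-titration = 0.01774 × 0.4453 = 7.900 × 10^-3 mol
n(HCl) left over = 7.900 × 10^-3 mol (1:1 ratio)
n(HCl) consumed by analyte = 0.1146 − 7.900 × 10^-3 = 0.1067 mol
From the 1:2 ratio, n(MgO) = 1/2 × 0.1067 = 0.05334 mol
mass of MgO = 0.05334 × 40.30 = 2.150 g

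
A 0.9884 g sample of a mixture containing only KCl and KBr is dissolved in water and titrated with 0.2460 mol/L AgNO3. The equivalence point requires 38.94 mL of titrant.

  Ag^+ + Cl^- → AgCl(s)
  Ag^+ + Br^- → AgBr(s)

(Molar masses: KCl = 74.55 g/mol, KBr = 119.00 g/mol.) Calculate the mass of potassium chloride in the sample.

0.2541 g

n(AgNO3) = 0.03894 × 0.2460 = 9.579 × 10^-3 mol
Let x = n(KCl), y = n(KBr).
Titrant: 1x + 1y = 9.579 × 10^-3;  mass: 74.55x + 119.00y = 0.9884
Solving, x = 3.409 × 10^-3 mol, y = 6.170 × 10^-3 mol
mass of KCl = 3.409 × 10^-3 × 74.55 = 0.2541 g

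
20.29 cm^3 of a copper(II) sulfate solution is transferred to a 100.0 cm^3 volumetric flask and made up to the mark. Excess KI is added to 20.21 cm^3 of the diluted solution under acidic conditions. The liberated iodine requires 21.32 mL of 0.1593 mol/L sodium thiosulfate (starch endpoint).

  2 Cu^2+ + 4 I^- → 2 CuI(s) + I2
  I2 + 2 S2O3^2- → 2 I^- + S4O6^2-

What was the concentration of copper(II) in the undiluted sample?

0.8282 mol/L

n(S2O3^2-) = 0.02132 × 0.1593 = 3.396 × 10^-3 mol
n(I2) = n(S2O3^2-)/2 = 1.698 × 10^-3 mol
From the 2:1 ratio, n(Cu2+) in the aliquot = 2/1 × 1.698 × 10^-3 = 3.396 × 10^-3 mol
[Cu2+]_dilute = 3.396 × 10^-3 / 0.02021 = 0.1680 mol/L
[Cu2+]_original = 0.1680 × 100.0/20.29 = 0.8282 mol/L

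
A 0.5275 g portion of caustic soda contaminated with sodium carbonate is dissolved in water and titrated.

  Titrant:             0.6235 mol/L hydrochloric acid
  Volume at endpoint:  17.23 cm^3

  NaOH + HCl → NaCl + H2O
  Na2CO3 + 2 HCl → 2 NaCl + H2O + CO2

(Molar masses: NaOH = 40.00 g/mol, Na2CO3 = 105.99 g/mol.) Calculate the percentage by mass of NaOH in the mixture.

24.40 %

n(HCl) = 0.01723 × 0.6235 = 0.01074 mol
Let x = n(NaOH), y = n(Na2CO3).
Titrant: 1x + 2y = 0.01074;  mass: 40.00x + 105.99y = 0.5275
Solving, x = 3.218 × 10^-3 mol, y = 3.762 × 10^-3 mol
mass of NaOH = 3.218 × 10^-3 × 40.00 = 0.1287 g
% NaOH = 0.1287 / 0.5275 × 100 = 24.40 %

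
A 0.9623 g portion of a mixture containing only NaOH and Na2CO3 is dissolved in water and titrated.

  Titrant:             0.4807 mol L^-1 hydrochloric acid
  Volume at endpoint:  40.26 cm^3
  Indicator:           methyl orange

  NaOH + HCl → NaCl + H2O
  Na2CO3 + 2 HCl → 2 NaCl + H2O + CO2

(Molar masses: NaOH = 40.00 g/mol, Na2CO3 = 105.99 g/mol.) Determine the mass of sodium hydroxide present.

0.1949 g

n(HCl) = 0.04026 × 0.4807 = 0.01935 mol
Let x = n(NaOH), y = n(Na2CO3).
Titrant: 1x + 2y = 0.01935;  mass: 40.00x + 105.99y = 0.9623
Solving, x = 4.872 × 10^-3 mol, y = 7.241 × 10^-3 mol
mass of NaOH = 4.872 × 10^-3 × 40.00 = 0.1949 g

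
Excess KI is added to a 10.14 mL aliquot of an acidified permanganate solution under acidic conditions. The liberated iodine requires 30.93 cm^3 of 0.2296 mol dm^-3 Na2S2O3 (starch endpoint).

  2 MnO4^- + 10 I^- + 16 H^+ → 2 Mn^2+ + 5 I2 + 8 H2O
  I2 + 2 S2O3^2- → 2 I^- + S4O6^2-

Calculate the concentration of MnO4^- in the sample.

0.1401 mol/L

n(S2O3^2-) = 0.03093 × 0.2296 = 7.102 × 10^-3 mol
n(I2) = n(S2O3^2-)/2 = 3.551 × 10^-3 mol
From the 2:5 ratio, n(MnO4^-) in the aliquot = 2/5 × 3.551 × 10^-3 = 1.420 × 10^-3 mol
[MnO4^-] = 1.420 × 10^-3 / 0.01014 = 0.1401 mol/L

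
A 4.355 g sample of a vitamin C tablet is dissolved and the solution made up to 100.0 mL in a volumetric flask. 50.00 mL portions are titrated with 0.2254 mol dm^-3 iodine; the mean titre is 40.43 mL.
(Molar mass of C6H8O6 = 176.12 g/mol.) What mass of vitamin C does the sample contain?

3.210 g

C6H8O6 + I2 → C6H6O6 + 2 HI
n(I2) per titration = 0.04043 × 0.2254 = 9.113 × 10^-3 mol
n(C6H8O6) in each aliquot = 9.113 × 10^-3 mol (1:1 ratio)
n(C6H8O6) in the whole flask = 9.113 × 10^-3 × 100.0/50.00 = 0.01823 mol
mass of C6H8O6 = 0.01823 × 176.12 = 3.210 g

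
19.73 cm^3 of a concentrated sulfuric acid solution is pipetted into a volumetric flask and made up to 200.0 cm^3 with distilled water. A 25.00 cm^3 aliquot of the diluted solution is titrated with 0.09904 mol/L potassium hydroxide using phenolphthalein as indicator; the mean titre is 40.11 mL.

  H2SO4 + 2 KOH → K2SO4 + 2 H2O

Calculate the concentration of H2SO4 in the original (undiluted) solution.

n(KOH) = 0.04011 × 0.09904 = 3.972 × 10^-3 mol
From the 1:2 ratio, n(H2SO4) in the aliquot = 1/2 × 3.972 × 10^-3 = 1.986 × 10^-3 mol
[H2SO4]_dilute = 1.986 × 10^-3 / 0.02500 = 0.07945 mol/L
Dilution factor = 200.0 / 19.73 = 10.14
[H2SO4]_stock = 0.07945 × 10.14 = 0.8054 mol/L

0.8054 mol/L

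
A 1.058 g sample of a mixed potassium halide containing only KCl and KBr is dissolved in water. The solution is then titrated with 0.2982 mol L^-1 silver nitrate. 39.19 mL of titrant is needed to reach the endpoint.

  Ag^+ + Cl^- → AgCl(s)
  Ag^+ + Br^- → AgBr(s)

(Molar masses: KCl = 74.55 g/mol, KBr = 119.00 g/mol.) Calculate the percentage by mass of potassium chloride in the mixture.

52.74 %

n(AgNO3) = 0.03919 × 0.2982 = 0.01169 mol
Let x = n(KCl), y = n(KBr).
Titrant: 1x + 1y = 0.01169;  mass: 74.55x + 119.00y = 1.058
Solving, x = 7.485 × 10^-3 mol, y = 4.202 × 10^-3 mol
mass of KCl = 7.485 × 10^-3 × 74.55 = 0.5580 g
% KCl = 0.5580 / 1.058 × 100 = 52.74 %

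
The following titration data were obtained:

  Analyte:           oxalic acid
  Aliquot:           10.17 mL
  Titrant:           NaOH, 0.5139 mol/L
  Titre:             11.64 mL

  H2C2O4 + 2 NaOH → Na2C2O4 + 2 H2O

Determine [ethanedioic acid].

n(NaOH) = 0.01164 L × 0.5139 mol/L = 5.982 × 10^-3 mol
From the 1:2 mole ratio, n(H2C2O4) = 1/2 × 5.982 × 10^-3 = 2.991 × 10^-3 mol
[H2C2O4] = 2.991 × 10^-3 mol / 0.01017 L = 0.2941 mol/L

0.2941 mol/L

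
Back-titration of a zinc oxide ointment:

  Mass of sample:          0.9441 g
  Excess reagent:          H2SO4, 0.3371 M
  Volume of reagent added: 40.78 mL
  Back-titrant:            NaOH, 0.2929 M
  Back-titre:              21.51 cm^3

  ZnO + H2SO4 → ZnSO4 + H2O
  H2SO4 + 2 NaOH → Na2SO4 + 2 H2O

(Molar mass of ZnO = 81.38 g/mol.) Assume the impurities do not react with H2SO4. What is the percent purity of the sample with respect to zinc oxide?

n(H2SO4) added = 0.04078 × 0.3371 = 0.01375 mol
n(NaOH) used in back-titration = 0.02151 × 0.2929 = 6.300 × 10^-3 mol
From the 1:2 ratio, n(H2SO4) left over = 1/2 × 6.300 × 10^-3 = 3.150 × 10^-3 mol
n(H2SO4) consumed by analyte = 0.01375 − 3.150 × 10^-3 = 0.01060 mol
n(ZnO) = 0.01060 mol (1:1 ratio)
mass of ZnO = 0.01060 × 81.38 = 0.8624 g
% ZnO = 0.8624 / 0.9441 × 100 = 91.34 %

91.34 %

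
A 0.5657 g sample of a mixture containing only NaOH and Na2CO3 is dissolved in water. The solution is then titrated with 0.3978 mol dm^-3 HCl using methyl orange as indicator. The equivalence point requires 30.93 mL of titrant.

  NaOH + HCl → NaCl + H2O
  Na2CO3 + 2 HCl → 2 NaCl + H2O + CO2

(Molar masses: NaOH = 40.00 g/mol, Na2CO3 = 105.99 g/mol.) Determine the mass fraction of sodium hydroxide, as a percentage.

n(HCl) = 0.03093 × 0.3978 = 0.01230 mol
Let x = n(NaOH), y = n(Na2CO3).
Titrant: 1x + 2y = 0.01230;  mass: 40.00x + 105.99y = 0.5657
Solving, x = 6.645 × 10^-3 mol, y = 2.830 × 10^-3 mol
mass of NaOH = 6.645 × 10^-3 × 40.00 = 0.2658 g
% NaOH = 0.2658 / 0.5657 × 100 = 46.98 %

46.98 %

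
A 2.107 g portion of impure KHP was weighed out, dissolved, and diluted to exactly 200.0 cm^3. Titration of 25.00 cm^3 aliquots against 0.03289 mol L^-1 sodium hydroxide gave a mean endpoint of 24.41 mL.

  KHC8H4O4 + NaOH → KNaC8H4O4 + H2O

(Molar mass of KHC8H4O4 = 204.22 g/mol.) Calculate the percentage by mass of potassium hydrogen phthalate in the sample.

62.25 %

n(NaOH) per titration = 0.02441 × 0.03289 = 8.028 × 10^-4 mol
n(KHC8H4O4) in each aliquot = 8.028 × 10^-4 mol (1:1 ratio)
n(KHC8H4O4) in the whole flask = 8.028 × 10^-4 × 200.0/25.00 = 6.423 × 10^-3 mol
mass of KHC8H4O4 = 6.423 × 10^-3 × 204.22 = 1.312 g
% KHC8H4O4 = 1.312 / 2.107 × 100 = 62.25 %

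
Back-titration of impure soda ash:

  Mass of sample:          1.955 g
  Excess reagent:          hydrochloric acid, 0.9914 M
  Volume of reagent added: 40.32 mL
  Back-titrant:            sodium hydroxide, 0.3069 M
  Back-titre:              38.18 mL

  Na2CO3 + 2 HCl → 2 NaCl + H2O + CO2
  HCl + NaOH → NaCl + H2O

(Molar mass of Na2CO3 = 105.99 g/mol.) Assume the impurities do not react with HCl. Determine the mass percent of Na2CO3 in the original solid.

76.59 %

n(HCl) added = 0.04032 × 0.9914 = 0.03997 mol
n(NaOH) used in back-titration = 0.03818 × 0.3069 = 0.01172 mol
n(HCl) left over = 0.01172 mol (1:1 ratio)
n(HCl) consumed by analyte = 0.03997 − 0.01172 = 0.02826 mol
From the 1:2 ratio, n(Na2CO3) = 1/2 × 0.02826 = 0.01413 mol
mass of Na2CO3 = 0.01413 × 105.99 = 1.497 g
% Na2CO3 = 1.497 / 1.955 × 100 = 76.59 %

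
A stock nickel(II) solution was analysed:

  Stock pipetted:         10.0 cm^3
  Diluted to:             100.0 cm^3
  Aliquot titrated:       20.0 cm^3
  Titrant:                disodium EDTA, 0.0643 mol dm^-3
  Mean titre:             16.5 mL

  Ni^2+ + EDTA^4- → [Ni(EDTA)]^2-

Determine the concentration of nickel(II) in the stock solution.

0.530 mol/L

n(EDTA) = 0.0165 × 0.0643 = 1.06 × 10^-3 mol
n(Ni2+) in the aliquot = 1.06 × 10^-3 mol (1:1 ratio)
[Ni2+]_dilute = 1.06 × 10^-3 / 0.0200 = 0.0530 mol/L
Dilution factor = 100.0 / 10.0 = 10.00
[Ni2+]_stock = 0.0530 × 10.00 = 0.530 mol/L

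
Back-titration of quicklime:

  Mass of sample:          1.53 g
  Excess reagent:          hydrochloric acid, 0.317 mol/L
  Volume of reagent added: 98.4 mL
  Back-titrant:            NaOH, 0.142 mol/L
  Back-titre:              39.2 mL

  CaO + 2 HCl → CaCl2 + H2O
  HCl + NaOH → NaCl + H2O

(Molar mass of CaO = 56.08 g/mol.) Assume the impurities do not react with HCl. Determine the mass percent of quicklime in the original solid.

n(HCl) added = 0.0984 × 0.317 = 0.0312 mol
n(NaOH) used in back-titration = 0.0392 × 0.142 = 5.57 × 10^-3 mol
n(HCl) left over = 5.57 × 10^-3 mol (1:1 ratio)
n(HCl) consumed by analyte = 0.0312 − 5.57 × 10^-3 = 0.0256 mol
From the 1:2 ratio, n(CaO) = 1/2 × 0.0256 = 0.0128 mol
mass of CaO = 0.0128 × 56.08 = 0.719 g
% CaO = 0.719 / 1.53 × 100 = 47.0 %

47.0 %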